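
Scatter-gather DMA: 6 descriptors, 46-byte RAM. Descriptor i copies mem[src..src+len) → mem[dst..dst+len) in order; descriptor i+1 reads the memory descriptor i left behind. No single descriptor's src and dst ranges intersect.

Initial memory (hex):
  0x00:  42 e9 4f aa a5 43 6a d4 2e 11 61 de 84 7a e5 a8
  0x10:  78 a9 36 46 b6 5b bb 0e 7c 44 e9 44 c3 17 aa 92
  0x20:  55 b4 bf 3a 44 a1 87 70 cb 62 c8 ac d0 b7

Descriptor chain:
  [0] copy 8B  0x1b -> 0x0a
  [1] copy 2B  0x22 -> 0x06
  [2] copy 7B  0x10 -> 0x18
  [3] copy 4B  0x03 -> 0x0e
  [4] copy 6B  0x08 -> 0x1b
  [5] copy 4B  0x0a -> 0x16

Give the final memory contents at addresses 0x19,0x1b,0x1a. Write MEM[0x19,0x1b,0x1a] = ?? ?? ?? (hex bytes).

[0] 0x1b->0x0a len=8 : 44 c3 17 aa 92 55 b4 bf
[1] 0x22->0x06 len=2 : bf 3a
[2] 0x10->0x18 len=7 : b4 bf 36 46 b6 5b bb
[3] 0x03->0x0e len=4 : aa a5 43 bf
[4] 0x08->0x1b len=6 : 2e 11 44 c3 17 aa
[5] 0x0a->0x16 len=4 : 44 c3 17 aa
query mem[0x19]=0xaa, mem[0x1b]=0x2e, mem[0x1a]=0x36

MEM[0x19,0x1b,0x1a] = aa 2e 36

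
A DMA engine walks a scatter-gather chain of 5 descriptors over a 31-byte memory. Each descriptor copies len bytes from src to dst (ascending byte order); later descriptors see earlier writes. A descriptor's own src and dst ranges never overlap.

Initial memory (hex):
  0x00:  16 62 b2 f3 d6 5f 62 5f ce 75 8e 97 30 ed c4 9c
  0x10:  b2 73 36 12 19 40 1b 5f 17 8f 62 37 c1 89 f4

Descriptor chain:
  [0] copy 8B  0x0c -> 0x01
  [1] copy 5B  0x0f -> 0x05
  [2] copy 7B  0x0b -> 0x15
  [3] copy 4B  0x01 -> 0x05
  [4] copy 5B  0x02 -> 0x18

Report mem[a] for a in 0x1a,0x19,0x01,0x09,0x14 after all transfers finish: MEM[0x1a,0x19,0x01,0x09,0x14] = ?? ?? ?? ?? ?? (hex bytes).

D0: mem[0x01..0x08] <- [30 ed c4 9c b2 73 36 12]
D1: mem[0x05..0x09] <- [9c b2 73 36 12]
D2: mem[0x15..0x1b] <- [97 30 ed c4 9c b2 73]
D3: mem[0x05..0x08] <- [30 ed c4 9c]
D4: mem[0x18..0x1c] <- [ed c4 9c 30 ed]
query mem[0x1a]=0x9c, mem[0x19]=0xc4, mem[0x01]=0x30, mem[0x09]=0x12, mem[0x14]=0x19

MEM[0x1a,0x19,0x01,0x09,0x14] = 9c c4 30 12 19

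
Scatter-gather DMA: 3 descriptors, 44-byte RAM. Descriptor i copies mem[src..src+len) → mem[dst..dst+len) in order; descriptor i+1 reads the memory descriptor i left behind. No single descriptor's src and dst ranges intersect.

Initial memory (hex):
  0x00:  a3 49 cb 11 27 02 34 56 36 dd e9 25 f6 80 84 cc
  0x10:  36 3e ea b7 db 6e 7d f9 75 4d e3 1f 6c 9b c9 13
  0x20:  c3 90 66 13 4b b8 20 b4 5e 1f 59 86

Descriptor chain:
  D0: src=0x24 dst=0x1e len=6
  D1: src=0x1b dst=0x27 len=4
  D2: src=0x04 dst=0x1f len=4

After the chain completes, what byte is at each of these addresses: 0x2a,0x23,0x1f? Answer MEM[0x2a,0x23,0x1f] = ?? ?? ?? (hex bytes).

MEM[0x2a,0x23,0x1f] = 4b 1f 27

[0] 0x24->0x1e len=6 : 4b b8 20 b4 5e 1f
[1] 0x1b->0x27 len=4 : 1f 6c 9b 4b
[2] 0x04->0x1f len=4 : 27 02 34 56
query mem[0x2a]=0x4b, mem[0x23]=0x1f, mem[0x1f]=0x27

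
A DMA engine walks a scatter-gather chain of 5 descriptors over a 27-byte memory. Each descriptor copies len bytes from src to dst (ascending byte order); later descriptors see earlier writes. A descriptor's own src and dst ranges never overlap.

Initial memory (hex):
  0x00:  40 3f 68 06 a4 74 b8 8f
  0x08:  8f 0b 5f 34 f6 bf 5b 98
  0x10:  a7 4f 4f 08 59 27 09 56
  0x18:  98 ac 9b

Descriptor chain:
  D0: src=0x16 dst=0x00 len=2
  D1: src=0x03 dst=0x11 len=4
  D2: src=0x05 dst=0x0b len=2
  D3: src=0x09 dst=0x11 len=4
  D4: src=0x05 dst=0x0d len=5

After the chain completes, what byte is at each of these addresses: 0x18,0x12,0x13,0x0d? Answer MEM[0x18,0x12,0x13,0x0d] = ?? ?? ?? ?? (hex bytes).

MEM[0x18,0x12,0x13,0x0d] = 98 5f 74 74

  after D0: wrote 2B at 0x00 = 0956
  after D1: wrote 4B at 0x11 = 06a474b8
  after D2: wrote 2B at 0x0b = 74b8
  after D3: wrote 4B at 0x11 = 0b5f74b8
  after D4: wrote 5B at 0x0d = 74b88f8f0b
query mem[0x18]=0x98, mem[0x12]=0x5f, mem[0x13]=0x74, mem[0x0d]=0x74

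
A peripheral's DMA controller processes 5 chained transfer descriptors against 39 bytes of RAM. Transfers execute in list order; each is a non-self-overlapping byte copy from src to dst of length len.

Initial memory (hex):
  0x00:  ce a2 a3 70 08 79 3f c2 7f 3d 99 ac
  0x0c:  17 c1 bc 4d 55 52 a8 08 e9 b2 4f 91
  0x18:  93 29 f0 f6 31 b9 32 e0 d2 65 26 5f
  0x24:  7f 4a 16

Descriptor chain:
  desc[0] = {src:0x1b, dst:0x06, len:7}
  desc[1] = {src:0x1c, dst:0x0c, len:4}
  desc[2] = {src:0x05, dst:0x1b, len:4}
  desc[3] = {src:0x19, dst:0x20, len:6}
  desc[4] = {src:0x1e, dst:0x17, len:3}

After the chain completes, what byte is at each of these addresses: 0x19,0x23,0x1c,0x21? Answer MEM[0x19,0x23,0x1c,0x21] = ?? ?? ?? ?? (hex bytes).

MEM[0x19,0x23,0x1c,0x21] = 29 f6 f6 f0

  after D0: wrote 7B at 0x06 = f631b932e0d265
  after D1: wrote 4B at 0x0c = 31b932e0
  after D2: wrote 4B at 0x1b = 79f631b9
  after D3: wrote 6B at 0x20 = 29f079f631b9
  after D4: wrote 3B at 0x17 = b9e029
query mem[0x19]=0x29, mem[0x23]=0xf6, mem[0x1c]=0xf6, mem[0x21]=0xf0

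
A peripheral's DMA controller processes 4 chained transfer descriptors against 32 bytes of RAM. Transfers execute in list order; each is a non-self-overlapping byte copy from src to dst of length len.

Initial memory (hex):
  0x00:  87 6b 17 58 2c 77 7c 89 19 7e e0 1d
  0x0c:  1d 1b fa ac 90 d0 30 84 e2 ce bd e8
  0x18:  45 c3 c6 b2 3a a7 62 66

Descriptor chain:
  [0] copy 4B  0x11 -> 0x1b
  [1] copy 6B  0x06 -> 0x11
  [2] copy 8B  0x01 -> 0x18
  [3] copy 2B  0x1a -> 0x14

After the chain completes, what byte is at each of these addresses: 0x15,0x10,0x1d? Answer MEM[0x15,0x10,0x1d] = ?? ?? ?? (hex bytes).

MEM[0x15,0x10,0x1d] = 2c 90 7c

#0 dst[0x1b+4] := {0xd0,0x30,0x84,0xe2}
#1 dst[0x11+6] := {0x7c,0x89,0x19,0x7e,0xe0,0x1d}
#2 dst[0x18+8] := {0x6b,0x17,0x58,0x2c,0x77,0x7c,0x89,0x19}
#3 dst[0x14+2] := {0x58,0x2c}
query mem[0x15]=0x2c, mem[0x10]=0x90, mem[0x1d]=0x7c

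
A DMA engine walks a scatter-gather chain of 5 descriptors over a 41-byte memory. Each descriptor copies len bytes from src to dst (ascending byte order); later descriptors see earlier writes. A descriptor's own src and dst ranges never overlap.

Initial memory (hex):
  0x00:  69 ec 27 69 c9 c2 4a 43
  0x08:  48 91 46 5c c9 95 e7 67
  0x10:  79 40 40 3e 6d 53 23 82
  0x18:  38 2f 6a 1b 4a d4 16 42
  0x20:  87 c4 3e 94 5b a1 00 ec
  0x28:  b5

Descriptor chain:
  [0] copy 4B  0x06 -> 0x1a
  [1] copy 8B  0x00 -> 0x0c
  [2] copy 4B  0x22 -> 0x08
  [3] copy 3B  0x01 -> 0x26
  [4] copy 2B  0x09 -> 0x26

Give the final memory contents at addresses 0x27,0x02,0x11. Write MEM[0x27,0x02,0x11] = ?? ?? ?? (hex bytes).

[0] 0x06->0x1a len=4 : 4a 43 48 91
[1] 0x00->0x0c len=8 : 69 ec 27 69 c9 c2 4a 43
[2] 0x22->0x08 len=4 : 3e 94 5b a1
[3] 0x01->0x26 len=3 : ec 27 69
[4] 0x09->0x26 len=2 : 94 5b
query mem[0x27]=0x5b, mem[0x02]=0x27, mem[0x11]=0xc2

MEM[0x27,0x02,0x11] = 5b 27 c2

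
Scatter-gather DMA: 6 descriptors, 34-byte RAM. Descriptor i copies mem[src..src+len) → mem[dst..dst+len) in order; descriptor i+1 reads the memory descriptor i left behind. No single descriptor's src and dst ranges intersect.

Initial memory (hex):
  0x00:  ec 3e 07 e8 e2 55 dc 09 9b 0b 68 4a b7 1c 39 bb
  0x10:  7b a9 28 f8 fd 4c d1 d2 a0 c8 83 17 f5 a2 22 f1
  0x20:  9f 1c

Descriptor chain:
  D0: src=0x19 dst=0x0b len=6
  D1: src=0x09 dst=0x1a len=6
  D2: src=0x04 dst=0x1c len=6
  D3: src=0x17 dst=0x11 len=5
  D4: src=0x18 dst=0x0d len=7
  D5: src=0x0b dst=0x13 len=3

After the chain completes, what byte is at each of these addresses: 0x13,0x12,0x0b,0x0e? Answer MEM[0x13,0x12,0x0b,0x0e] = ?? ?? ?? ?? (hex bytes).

#0 dst[0x0b+6] := {0xc8,0x83,0x17,0xf5,0xa2,0x22}
#1 dst[0x1a+6] := {0x0b,0x68,0xc8,0x83,0x17,0xf5}
#2 dst[0x1c+6] := {0xe2,0x55,0xdc,0x09,0x9b,0x0b}
#3 dst[0x11+5] := {0xd2,0xa0,0xc8,0x0b,0x68}
#4 dst[0x0d+7] := {0xa0,0xc8,0x0b,0x68,0xe2,0x55,0xdc}
#5 dst[0x13+3] := {0xc8,0x83,0xa0}
query mem[0x13]=0xc8, mem[0x12]=0x55, mem[0x0b]=0xc8, mem[0x0e]=0xc8

MEM[0x13,0x12,0x0b,0x0e] = c8 55 c8 c8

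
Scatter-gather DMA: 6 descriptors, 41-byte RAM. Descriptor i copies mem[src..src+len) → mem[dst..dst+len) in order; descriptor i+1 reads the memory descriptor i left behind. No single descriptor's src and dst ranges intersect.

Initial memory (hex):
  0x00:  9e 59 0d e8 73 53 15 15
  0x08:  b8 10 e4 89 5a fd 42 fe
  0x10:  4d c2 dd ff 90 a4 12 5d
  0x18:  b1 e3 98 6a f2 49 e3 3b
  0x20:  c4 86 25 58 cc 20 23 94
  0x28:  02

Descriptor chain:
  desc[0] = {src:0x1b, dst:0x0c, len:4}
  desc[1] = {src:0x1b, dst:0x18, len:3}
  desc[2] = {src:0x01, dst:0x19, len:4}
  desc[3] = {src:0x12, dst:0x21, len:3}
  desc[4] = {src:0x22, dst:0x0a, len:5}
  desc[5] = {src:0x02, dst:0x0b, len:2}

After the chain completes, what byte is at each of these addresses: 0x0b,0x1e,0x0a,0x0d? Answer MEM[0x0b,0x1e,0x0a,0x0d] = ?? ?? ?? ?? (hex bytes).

D0: mem[0x0c..0x0f] <- [6a f2 49 e3]
D1: mem[0x18..0x1a] <- [6a f2 49]
D2: mem[0x19..0x1c] <- [59 0d e8 73]
D3: mem[0x21..0x23] <- [dd ff 90]
D4: mem[0x0a..0x0e] <- [ff 90 cc 20 23]
D5: mem[0x0b..0x0c] <- [0d e8]
query mem[0x0b]=0x0d, mem[0x1e]=0xe3, mem[0x0a]=0xff, mem[0x0d]=0x20

MEM[0x0b,0x1e,0x0a,0x0d] = 0d e3 ff 20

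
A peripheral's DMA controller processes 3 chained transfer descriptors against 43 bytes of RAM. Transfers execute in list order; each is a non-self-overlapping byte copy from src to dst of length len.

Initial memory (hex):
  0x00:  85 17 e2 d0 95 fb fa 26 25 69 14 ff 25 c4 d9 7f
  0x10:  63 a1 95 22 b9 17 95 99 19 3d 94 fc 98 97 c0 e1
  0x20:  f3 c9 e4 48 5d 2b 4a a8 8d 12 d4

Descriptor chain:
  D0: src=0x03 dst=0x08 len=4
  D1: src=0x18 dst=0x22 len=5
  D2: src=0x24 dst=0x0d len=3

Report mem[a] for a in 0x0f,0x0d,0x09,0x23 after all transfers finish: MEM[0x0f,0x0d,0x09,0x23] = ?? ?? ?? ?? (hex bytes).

MEM[0x0f,0x0d,0x09,0x23] = 98 94 95 3d

[0] 0x03->0x08 len=4 : d0 95 fb fa
[1] 0x18->0x22 len=5 : 19 3d 94 fc 98
[2] 0x24->0x0d len=3 : 94 fc 98
query mem[0x0f]=0x98, mem[0x0d]=0x94, mem[0x09]=0x95, mem[0x23]=0x3d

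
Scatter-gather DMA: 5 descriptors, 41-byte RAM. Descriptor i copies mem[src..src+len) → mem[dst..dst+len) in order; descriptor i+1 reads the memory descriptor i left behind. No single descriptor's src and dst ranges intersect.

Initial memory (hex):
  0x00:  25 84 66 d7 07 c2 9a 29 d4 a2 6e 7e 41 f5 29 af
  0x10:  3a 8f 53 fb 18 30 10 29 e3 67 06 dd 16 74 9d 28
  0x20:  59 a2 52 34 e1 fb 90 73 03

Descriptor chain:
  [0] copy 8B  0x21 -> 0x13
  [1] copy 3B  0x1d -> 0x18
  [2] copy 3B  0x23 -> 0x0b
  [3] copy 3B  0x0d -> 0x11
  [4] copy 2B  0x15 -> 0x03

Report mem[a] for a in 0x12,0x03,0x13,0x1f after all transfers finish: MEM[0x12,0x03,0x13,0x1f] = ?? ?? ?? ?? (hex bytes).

#0 dst[0x13+8] := {0xa2,0x52,0x34,0xe1,0xfb,0x90,0x73,0x03}
#1 dst[0x18+3] := {0x74,0x9d,0x28}
#2 dst[0x0b+3] := {0x34,0xe1,0xfb}
#3 dst[0x11+3] := {0xfb,0x29,0xaf}
#4 dst[0x03+2] := {0x34,0xe1}
query mem[0x12]=0x29, mem[0x03]=0x34, mem[0x13]=0xaf, mem[0x1f]=0x28

MEM[0x12,0x03,0x13,0x1f] = 29 34 af 28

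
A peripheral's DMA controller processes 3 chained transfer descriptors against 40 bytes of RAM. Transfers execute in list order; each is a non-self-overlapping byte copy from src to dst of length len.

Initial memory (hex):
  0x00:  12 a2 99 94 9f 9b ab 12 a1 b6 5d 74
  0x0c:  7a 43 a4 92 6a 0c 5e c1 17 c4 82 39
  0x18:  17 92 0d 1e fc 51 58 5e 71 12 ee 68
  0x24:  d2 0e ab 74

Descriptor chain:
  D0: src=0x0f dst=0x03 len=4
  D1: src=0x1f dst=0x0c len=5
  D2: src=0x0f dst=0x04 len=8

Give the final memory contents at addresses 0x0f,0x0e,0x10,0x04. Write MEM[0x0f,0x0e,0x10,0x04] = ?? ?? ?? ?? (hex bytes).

  after D0: wrote 4B at 0x03 = 926a0c5e
  after D1: wrote 5B at 0x0c = 5e7112ee68
  after D2: wrote 8B at 0x04 = ee680c5ec117c482
query mem[0x0f]=0xee, mem[0x0e]=0x12, mem[0x10]=0x68, mem[0x04]=0xee

MEM[0x0f,0x0e,0x10,0x04] = ee 12 68 ee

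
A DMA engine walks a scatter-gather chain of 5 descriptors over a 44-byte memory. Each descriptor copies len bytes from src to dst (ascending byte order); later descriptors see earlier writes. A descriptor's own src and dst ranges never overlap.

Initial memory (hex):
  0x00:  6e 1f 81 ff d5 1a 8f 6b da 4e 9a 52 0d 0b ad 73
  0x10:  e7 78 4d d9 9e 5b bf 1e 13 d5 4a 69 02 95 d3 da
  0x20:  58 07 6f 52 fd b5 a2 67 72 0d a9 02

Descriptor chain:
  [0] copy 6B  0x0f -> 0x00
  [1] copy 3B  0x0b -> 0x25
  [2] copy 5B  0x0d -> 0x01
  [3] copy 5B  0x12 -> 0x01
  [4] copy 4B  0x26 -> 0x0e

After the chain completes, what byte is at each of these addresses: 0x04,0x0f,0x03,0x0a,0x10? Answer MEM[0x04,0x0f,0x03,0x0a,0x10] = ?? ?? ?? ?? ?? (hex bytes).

[0] 0x0f->0x00 len=6 : 73 e7 78 4d d9 9e
[1] 0x0b->0x25 len=3 : 52 0d 0b
[2] 0x0d->0x01 len=5 : 0b ad 73 e7 78
[3] 0x12->0x01 len=5 : 4d d9 9e 5b bf
[4] 0x26->0x0e len=4 : 0d 0b 72 0d
query mem[0x04]=0x5b, mem[0x0f]=0x0b, mem[0x03]=0x9e, mem[0x0a]=0x9a, mem[0x10]=0x72

MEM[0x04,0x0f,0x03,0x0a,0x10] = 5b 0b 9e 9a 72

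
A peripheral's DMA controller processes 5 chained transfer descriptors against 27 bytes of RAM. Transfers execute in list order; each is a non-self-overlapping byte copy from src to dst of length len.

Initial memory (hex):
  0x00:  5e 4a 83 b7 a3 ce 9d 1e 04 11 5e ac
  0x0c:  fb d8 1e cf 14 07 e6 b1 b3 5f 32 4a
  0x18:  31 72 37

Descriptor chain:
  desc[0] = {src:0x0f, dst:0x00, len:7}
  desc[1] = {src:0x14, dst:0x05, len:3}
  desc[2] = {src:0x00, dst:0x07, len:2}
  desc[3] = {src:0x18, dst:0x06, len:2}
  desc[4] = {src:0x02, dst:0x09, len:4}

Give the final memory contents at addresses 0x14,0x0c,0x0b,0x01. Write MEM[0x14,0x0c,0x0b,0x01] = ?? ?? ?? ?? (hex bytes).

MEM[0x14,0x0c,0x0b,0x01] = b3 b3 b1 14

[0] 0x0f->0x00 len=7 : cf 14 07 e6 b1 b3 5f
[1] 0x14->0x05 len=3 : b3 5f 32
[2] 0x00->0x07 len=2 : cf 14
[3] 0x18->0x06 len=2 : 31 72
[4] 0x02->0x09 len=4 : 07 e6 b1 b3
query mem[0x14]=0xb3, mem[0x0c]=0xb3, mem[0x0b]=0xb1, mem[0x01]=0x14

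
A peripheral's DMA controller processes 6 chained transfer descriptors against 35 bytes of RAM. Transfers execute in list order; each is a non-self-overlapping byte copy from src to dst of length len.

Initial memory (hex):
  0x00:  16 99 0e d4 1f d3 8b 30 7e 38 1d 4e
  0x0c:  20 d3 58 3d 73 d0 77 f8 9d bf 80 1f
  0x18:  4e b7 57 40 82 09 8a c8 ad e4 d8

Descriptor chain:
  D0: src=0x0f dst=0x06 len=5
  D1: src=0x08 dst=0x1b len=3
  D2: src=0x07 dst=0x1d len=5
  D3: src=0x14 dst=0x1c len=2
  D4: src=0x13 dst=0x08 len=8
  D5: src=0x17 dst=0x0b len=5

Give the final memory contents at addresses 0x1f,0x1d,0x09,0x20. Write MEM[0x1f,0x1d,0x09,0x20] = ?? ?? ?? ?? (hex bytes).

MEM[0x1f,0x1d,0x09,0x20] = 77 bf 9d f8

[0] 0x0f->0x06 len=5 : 3d 73 d0 77 f8
[1] 0x08->0x1b len=3 : d0 77 f8
[2] 0x07->0x1d len=5 : 73 d0 77 f8 4e
[3] 0x14->0x1c len=2 : 9d bf
[4] 0x13->0x08 len=8 : f8 9d bf 80 1f 4e b7 57
[5] 0x17->0x0b len=5 : 1f 4e b7 57 d0
query mem[0x1f]=0x77, mem[0x1d]=0xbf, mem[0x09]=0x9d, mem[0x20]=0xf8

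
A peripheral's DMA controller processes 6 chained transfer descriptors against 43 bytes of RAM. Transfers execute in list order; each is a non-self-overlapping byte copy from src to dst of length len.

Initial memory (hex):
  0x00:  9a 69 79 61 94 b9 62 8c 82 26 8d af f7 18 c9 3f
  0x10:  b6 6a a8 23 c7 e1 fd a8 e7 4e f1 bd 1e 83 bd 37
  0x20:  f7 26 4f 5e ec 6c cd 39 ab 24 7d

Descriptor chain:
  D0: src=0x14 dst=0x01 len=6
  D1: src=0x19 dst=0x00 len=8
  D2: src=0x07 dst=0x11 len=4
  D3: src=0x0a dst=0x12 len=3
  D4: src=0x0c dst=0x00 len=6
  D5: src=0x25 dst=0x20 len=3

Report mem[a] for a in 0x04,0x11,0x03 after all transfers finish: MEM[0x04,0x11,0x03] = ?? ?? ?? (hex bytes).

MEM[0x04,0x11,0x03] = b6 f7 3f

D0: mem[0x01..0x06] <- [c7 e1 fd a8 e7 4e]
D1: mem[0x00..0x07] <- [4e f1 bd 1e 83 bd 37 f7]
D2: mem[0x11..0x14] <- [f7 82 26 8d]
D3: mem[0x12..0x14] <- [8d af f7]
D4: mem[0x00..0x05] <- [f7 18 c9 3f b6 f7]
D5: mem[0x20..0x22] <- [6c cd 39]
query mem[0x04]=0xb6, mem[0x11]=0xf7, mem[0x03]=0x3f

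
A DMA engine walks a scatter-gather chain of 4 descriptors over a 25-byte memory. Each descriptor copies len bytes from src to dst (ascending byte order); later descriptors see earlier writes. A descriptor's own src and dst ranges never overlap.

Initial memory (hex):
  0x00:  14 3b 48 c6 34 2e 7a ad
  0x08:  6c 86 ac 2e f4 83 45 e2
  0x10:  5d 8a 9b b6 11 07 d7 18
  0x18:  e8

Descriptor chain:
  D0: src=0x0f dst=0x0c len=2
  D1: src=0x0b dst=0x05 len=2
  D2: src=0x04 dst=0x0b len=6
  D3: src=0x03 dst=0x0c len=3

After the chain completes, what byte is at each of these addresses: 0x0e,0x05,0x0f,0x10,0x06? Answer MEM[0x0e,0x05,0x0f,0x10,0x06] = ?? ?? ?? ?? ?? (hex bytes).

MEM[0x0e,0x05,0x0f,0x10,0x06] = 2e 2e 6c 86 e2

[0] 0x0f->0x0c len=2 : e2 5d
[1] 0x0b->0x05 len=2 : 2e e2
[2] 0x04->0x0b len=6 : 34 2e e2 ad 6c 86
[3] 0x03->0x0c len=3 : c6 34 2e
query mem[0x0e]=0x2e, mem[0x05]=0x2e, mem[0x0f]=0x6c, mem[0x10]=0x86, mem[0x06]=0xe2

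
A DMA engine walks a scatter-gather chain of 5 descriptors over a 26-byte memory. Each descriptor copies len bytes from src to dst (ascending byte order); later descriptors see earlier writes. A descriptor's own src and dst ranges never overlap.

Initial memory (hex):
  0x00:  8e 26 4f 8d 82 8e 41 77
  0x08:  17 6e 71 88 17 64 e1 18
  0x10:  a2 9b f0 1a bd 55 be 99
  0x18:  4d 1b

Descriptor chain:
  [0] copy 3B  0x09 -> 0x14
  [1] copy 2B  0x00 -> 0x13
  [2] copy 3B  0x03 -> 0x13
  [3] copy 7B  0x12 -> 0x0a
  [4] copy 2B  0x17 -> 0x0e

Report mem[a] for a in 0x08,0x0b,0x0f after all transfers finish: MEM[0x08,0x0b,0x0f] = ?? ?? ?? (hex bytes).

MEM[0x08,0x0b,0x0f] = 17 8d 4d

[0] 0x09->0x14 len=3 : 6e 71 88
[1] 0x00->0x13 len=2 : 8e 26
[2] 0x03->0x13 len=3 : 8d 82 8e
[3] 0x12->0x0a len=7 : f0 8d 82 8e 88 99 4d
[4] 0x17->0x0e len=2 : 99 4d
query mem[0x08]=0x17, mem[0x0b]=0x8d, mem[0x0f]=0x4d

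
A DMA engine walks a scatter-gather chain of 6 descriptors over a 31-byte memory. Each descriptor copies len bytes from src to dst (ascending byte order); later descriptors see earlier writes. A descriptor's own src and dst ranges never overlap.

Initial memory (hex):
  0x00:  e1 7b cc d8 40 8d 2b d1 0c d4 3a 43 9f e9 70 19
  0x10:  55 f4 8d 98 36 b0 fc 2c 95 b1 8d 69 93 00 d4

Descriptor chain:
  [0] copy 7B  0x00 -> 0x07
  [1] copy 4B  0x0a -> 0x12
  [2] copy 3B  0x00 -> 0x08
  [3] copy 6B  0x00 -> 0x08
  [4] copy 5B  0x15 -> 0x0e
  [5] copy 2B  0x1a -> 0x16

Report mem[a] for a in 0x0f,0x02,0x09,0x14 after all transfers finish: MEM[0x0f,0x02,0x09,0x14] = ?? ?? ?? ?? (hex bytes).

MEM[0x0f,0x02,0x09,0x14] = fc cc 7b 8d

  after D0: wrote 7B at 0x07 = e17bccd8408d2b
  after D1: wrote 4B at 0x12 = d8408d2b
  after D2: wrote 3B at 0x08 = e17bcc
  after D3: wrote 6B at 0x08 = e17bccd8408d
  after D4: wrote 5B at 0x0e = 2bfc2c95b1
  after D5: wrote 2B at 0x16 = 8d69
query mem[0x0f]=0xfc, mem[0x02]=0xcc, mem[0x09]=0x7b, mem[0x14]=0x8d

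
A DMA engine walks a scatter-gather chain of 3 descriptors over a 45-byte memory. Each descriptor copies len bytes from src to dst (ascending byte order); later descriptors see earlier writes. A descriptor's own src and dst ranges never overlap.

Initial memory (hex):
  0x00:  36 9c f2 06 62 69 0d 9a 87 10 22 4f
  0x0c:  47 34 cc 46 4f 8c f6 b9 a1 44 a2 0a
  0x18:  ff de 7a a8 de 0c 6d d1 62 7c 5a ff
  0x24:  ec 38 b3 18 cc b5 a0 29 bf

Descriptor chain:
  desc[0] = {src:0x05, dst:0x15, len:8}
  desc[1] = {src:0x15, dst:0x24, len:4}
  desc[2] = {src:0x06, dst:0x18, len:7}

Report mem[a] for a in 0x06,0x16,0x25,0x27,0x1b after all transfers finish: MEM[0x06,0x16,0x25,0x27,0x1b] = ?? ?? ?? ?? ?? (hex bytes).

MEM[0x06,0x16,0x25,0x27,0x1b] = 0d 0d 0d 87 10

[0] 0x05->0x15 len=8 : 69 0d 9a 87 10 22 4f 47
[1] 0x15->0x24 len=4 : 69 0d 9a 87
[2] 0x06->0x18 len=7 : 0d 9a 87 10 22 4f 47
query mem[0x06]=0x0d, mem[0x16]=0x0d, mem[0x25]=0x0d, mem[0x27]=0x87, mem[0x1b]=0x10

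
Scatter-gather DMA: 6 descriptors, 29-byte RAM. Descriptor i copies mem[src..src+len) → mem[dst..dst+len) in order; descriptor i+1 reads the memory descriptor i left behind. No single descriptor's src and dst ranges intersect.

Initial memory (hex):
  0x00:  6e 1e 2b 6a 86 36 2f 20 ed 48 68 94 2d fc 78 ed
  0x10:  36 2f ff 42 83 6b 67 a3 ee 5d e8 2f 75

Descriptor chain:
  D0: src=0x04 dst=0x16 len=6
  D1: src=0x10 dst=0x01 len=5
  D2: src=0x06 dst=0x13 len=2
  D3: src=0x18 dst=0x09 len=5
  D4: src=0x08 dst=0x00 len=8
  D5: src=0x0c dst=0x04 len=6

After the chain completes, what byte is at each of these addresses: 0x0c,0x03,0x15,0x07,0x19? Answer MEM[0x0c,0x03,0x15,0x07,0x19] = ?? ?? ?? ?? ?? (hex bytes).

MEM[0x0c,0x03,0x15,0x07,0x19] = 48 ed 6b ed 20

  after D0: wrote 6B at 0x16 = 86362f20ed48
  after D1: wrote 5B at 0x01 = 362fff4283
  after D2: wrote 2B at 0x13 = 2f20
  after D3: wrote 5B at 0x09 = 2f20ed4875
  after D4: wrote 8B at 0x00 = ed2f20ed487578ed
  after D5: wrote 6B at 0x04 = 487578ed362f
query mem[0x0c]=0x48, mem[0x03]=0xed, mem[0x15]=0x6b, mem[0x07]=0xed, mem[0x19]=0x20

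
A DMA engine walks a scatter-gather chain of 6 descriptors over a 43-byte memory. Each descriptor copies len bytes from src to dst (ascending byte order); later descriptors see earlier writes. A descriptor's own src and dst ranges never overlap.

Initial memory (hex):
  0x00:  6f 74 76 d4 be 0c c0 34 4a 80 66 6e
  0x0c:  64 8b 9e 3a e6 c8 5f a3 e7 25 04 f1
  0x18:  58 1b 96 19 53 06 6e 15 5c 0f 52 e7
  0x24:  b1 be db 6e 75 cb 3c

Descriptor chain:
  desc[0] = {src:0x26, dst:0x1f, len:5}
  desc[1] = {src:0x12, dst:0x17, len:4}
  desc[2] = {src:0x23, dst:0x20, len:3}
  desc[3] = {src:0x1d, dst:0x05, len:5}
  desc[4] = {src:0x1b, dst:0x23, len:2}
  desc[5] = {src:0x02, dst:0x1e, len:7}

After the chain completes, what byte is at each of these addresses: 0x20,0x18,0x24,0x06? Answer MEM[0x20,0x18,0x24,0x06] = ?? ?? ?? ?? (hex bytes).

[0] 0x26->0x1f len=5 : db 6e 75 cb 3c
[1] 0x12->0x17 len=4 : 5f a3 e7 25
[2] 0x23->0x20 len=3 : 3c b1 be
[3] 0x1d->0x05 len=5 : 06 6e db 3c b1
[4] 0x1b->0x23 len=2 : 19 53
[5] 0x02->0x1e len=7 : 76 d4 be 06 6e db 3c
query mem[0x20]=0xbe, mem[0x18]=0xa3, mem[0x24]=0x3c, mem[0x06]=0x6e

MEM[0x20,0x18,0x24,0x06] = be a3 3c 6e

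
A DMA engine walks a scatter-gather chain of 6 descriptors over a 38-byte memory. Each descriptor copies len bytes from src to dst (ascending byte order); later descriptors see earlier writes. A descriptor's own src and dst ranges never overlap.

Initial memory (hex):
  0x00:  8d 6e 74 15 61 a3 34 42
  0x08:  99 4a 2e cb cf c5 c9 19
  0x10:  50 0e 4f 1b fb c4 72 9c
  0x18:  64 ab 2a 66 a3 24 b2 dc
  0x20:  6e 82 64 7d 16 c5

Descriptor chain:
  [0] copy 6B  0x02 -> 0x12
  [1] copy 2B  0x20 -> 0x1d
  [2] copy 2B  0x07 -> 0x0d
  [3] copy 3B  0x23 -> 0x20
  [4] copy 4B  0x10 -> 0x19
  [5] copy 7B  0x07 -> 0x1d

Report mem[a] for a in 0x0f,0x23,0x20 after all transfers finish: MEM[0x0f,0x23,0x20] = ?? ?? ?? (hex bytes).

  after D0: wrote 6B at 0x12 = 741561a33442
  after D1: wrote 2B at 0x1d = 6e82
  after D2: wrote 2B at 0x0d = 4299
  after D3: wrote 3B at 0x20 = 7d16c5
  after D4: wrote 4B at 0x19 = 500e7415
  after D5: wrote 7B at 0x1d = 42994a2ecbcf42
query mem[0x0f]=0x19, mem[0x23]=0x42, mem[0x20]=0x2e

MEM[0x0f,0x23,0x20] = 19 42 2e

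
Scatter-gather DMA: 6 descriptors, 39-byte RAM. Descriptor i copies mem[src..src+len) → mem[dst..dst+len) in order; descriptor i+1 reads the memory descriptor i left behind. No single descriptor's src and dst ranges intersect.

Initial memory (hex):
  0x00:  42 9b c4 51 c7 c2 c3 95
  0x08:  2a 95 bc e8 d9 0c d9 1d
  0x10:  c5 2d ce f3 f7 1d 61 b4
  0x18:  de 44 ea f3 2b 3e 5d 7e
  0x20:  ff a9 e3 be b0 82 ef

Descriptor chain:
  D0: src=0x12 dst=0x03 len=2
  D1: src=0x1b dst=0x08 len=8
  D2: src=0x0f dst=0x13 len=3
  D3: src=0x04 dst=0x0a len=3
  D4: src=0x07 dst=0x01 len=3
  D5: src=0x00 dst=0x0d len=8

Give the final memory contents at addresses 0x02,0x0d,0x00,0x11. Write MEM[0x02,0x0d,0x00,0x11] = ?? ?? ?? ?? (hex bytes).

MEM[0x02,0x0d,0x00,0x11] = f3 42 42 f3

D0: mem[0x03..0x04] <- [ce f3]
D1: mem[0x08..0x0f] <- [f3 2b 3e 5d 7e ff a9 e3]
D2: mem[0x13..0x15] <- [e3 c5 2d]
D3: mem[0x0a..0x0c] <- [f3 c2 c3]
D4: mem[0x01..0x03] <- [95 f3 2b]
D5: mem[0x0d..0x14] <- [42 95 f3 2b f3 c2 c3 95]
query mem[0x02]=0xf3, mem[0x0d]=0x42, mem[0x00]=0x42, mem[0x11]=0xf3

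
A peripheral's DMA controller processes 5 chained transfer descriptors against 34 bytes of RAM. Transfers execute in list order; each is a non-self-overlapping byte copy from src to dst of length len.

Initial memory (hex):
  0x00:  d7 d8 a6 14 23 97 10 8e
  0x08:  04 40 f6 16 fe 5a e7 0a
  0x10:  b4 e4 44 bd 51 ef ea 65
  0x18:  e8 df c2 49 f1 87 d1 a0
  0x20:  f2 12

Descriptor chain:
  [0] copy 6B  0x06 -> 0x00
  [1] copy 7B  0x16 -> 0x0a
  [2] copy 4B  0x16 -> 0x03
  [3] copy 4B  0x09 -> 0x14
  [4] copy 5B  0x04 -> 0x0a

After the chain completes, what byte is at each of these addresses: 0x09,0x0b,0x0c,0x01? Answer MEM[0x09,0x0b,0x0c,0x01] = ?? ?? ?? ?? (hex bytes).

MEM[0x09,0x0b,0x0c,0x01] = 40 e8 df 8e

  after D0: wrote 6B at 0x00 = 108e0440f616
  after D1: wrote 7B at 0x0a = ea65e8dfc249f1
  after D2: wrote 4B at 0x03 = ea65e8df
  after D3: wrote 4B at 0x14 = 40ea65e8
  after D4: wrote 5B at 0x0a = 65e8df8e04
query mem[0x09]=0x40, mem[0x0b]=0xe8, mem[0x0c]=0xdf, mem[0x01]=0x8e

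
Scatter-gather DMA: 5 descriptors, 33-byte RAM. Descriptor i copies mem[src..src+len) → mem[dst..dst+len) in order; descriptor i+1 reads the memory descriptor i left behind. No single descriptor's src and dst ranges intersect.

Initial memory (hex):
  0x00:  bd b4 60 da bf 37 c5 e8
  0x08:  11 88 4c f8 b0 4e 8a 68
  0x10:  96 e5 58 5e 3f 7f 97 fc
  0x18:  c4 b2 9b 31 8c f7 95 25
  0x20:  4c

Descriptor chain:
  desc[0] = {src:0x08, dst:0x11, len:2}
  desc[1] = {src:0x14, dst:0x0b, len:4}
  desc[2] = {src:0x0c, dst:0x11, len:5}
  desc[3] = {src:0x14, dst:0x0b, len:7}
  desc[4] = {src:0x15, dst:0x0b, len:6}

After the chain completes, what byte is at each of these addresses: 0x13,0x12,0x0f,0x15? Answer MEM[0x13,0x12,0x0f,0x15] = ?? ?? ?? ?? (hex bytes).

#0 dst[0x11+2] := {0x11,0x88}
#1 dst[0x0b+4] := {0x3f,0x7f,0x97,0xfc}
#2 dst[0x11+5] := {0x7f,0x97,0xfc,0x68,0x96}
#3 dst[0x0b+7] := {0x68,0x96,0x97,0xfc,0xc4,0xb2,0x9b}
#4 dst[0x0b+6] := {0x96,0x97,0xfc,0xc4,0xb2,0x9b}
query mem[0x13]=0xfc, mem[0x12]=0x97, mem[0x0f]=0xb2, mem[0x15]=0x96

MEM[0x13,0x12,0x0f,0x15] = fc 97 b2 96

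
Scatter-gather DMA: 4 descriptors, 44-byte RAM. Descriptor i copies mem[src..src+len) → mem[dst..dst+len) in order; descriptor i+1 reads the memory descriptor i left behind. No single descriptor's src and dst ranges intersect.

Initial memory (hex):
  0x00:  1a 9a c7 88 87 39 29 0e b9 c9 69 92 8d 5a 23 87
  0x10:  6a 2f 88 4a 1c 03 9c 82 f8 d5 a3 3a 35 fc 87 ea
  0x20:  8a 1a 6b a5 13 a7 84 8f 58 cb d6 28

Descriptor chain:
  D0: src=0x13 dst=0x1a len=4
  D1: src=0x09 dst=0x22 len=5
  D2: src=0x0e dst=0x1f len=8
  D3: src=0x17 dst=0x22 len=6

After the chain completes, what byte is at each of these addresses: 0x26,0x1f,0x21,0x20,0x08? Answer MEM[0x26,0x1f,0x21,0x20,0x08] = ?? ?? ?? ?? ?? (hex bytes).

[0] 0x13->0x1a len=4 : 4a 1c 03 9c
[1] 0x09->0x22 len=5 : c9 69 92 8d 5a
[2] 0x0e->0x1f len=8 : 23 87 6a 2f 88 4a 1c 03
[3] 0x17->0x22 len=6 : 82 f8 d5 4a 1c 03
query mem[0x26]=0x1c, mem[0x1f]=0x23, mem[0x21]=0x6a, mem[0x20]=0x87, mem[0x08]=0xb9

MEM[0x26,0x1f,0x21,0x20,0x08] = 1c 23 6a 87 b9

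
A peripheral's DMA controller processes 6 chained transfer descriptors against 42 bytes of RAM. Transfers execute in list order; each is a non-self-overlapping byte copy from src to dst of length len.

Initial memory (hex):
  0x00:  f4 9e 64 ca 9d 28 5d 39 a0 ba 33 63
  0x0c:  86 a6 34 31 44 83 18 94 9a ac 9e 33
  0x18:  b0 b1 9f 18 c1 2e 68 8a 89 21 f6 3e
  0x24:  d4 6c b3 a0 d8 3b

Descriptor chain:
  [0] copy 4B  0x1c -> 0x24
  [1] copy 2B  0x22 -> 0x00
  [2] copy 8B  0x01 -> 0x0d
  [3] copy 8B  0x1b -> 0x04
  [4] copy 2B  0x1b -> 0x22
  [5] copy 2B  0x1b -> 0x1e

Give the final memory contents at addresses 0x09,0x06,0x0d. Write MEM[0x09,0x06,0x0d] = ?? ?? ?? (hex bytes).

MEM[0x09,0x06,0x0d] = 89 2e 3e

  after D0: wrote 4B at 0x24 = c12e688a
  after D1: wrote 2B at 0x00 = f63e
  after D2: wrote 8B at 0x0d = 3e64ca9d285d39a0
  after D3: wrote 8B at 0x04 = 18c12e688a8921f6
  after D4: wrote 2B at 0x22 = 18c1
  after D5: wrote 2B at 0x1e = 18c1
query mem[0x09]=0x89, mem[0x06]=0x2e, mem[0x0d]=0x3e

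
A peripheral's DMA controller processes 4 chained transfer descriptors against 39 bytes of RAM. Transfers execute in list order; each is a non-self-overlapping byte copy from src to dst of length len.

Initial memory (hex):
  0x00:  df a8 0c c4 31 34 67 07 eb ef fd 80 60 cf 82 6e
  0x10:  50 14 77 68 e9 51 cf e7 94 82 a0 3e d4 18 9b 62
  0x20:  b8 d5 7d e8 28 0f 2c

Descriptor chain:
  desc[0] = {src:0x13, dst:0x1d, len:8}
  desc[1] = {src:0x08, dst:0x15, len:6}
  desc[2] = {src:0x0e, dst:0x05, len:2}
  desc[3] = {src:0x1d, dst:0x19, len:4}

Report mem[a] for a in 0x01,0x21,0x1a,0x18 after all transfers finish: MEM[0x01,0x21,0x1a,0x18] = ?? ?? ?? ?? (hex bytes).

#0 dst[0x1d+8] := {0x68,0xe9,0x51,0xcf,0xe7,0x94,0x82,0xa0}
#1 dst[0x15+6] := {0xeb,0xef,0xfd,0x80,0x60,0xcf}
#2 dst[0x05+2] := {0x82,0x6e}
#3 dst[0x19+4] := {0x68,0xe9,0x51,0xcf}
query mem[0x01]=0xa8, mem[0x21]=0xe7, mem[0x1a]=0xe9, mem[0x18]=0x80

MEM[0x01,0x21,0x1a,0x18] = a8 e7 e9 80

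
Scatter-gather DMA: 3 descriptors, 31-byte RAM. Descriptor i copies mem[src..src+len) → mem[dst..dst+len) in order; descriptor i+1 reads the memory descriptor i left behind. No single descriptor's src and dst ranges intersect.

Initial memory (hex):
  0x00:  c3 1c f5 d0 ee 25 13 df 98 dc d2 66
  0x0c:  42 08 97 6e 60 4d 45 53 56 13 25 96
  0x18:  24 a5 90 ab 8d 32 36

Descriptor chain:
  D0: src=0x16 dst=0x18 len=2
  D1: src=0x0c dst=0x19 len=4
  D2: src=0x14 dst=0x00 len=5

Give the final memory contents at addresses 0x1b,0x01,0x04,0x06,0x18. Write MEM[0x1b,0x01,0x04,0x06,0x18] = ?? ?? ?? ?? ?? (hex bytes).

[0] 0x16->0x18 len=2 : 25 96
[1] 0x0c->0x19 len=4 : 42 08 97 6e
[2] 0x14->0x00 len=5 : 56 13 25 96 25
query mem[0x1b]=0x97, mem[0x01]=0x13, mem[0x04]=0x25, mem[0x06]=0x13, mem[0x18]=0x25

MEM[0x1b,0x01,0x04,0x06,0x18] = 97 13 25 13 25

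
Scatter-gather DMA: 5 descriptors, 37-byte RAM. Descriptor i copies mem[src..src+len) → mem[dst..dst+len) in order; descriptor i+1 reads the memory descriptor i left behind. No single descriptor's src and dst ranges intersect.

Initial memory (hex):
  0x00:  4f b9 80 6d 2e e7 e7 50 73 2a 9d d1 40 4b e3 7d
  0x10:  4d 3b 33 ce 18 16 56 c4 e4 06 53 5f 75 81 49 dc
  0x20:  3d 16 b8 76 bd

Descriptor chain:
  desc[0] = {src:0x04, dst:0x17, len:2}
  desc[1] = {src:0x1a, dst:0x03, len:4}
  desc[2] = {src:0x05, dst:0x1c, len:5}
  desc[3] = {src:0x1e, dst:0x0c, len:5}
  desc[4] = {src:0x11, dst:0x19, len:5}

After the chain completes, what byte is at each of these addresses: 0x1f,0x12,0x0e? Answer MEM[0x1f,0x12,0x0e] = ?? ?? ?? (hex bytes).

[0] 0x04->0x17 len=2 : 2e e7
[1] 0x1a->0x03 len=4 : 53 5f 75 81
[2] 0x05->0x1c len=5 : 75 81 50 73 2a
[3] 0x1e->0x0c len=5 : 50 73 2a 16 b8
[4] 0x11->0x19 len=5 : 3b 33 ce 18 16
query mem[0x1f]=0x73, mem[0x12]=0x33, mem[0x0e]=0x2a

MEM[0x1f,0x12,0x0e] = 73 33 2a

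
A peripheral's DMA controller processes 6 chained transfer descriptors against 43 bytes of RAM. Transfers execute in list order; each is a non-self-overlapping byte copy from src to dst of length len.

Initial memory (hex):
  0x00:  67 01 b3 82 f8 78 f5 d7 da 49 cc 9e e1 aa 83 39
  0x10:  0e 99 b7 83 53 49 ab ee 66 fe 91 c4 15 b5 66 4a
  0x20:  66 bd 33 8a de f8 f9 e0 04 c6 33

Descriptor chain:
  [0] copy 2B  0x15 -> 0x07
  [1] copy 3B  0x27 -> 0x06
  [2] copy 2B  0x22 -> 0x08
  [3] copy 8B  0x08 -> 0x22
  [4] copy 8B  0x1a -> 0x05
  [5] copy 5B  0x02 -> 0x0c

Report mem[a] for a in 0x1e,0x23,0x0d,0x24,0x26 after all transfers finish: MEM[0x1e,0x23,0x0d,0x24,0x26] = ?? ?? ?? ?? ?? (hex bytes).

MEM[0x1e,0x23,0x0d,0x24,0x26] = 66 8a 82 cc e1

#0 dst[0x07+2] := {0x49,0xab}
#1 dst[0x06+3] := {0xe0,0x04,0xc6}
#2 dst[0x08+2] := {0x33,0x8a}
#3 dst[0x22+8] := {0x33,0x8a,0xcc,0x9e,0xe1,0xaa,0x83,0x39}
#4 dst[0x05+8] := {0x91,0xc4,0x15,0xb5,0x66,0x4a,0x66,0xbd}
#5 dst[0x0c+5] := {0xb3,0x82,0xf8,0x91,0xc4}
query mem[0x1e]=0x66, mem[0x23]=0x8a, mem[0x0d]=0x82, mem[0x24]=0xcc, mem[0x26]=0xe1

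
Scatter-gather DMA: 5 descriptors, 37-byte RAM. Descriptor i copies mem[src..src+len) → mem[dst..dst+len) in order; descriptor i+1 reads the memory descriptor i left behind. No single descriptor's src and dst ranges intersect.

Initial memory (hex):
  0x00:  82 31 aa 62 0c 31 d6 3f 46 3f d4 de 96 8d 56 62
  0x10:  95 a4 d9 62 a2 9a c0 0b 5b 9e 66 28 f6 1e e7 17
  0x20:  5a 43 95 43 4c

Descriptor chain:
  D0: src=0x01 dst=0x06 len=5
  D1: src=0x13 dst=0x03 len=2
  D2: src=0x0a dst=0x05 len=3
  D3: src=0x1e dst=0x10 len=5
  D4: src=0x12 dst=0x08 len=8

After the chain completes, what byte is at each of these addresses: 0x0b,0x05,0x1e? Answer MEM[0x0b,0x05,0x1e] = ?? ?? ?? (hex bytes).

MEM[0x0b,0x05,0x1e] = 9a 31 e7

[0] 0x01->0x06 len=5 : 31 aa 62 0c 31
[1] 0x13->0x03 len=2 : 62 a2
[2] 0x0a->0x05 len=3 : 31 de 96
[3] 0x1e->0x10 len=5 : e7 17 5a 43 95
[4] 0x12->0x08 len=8 : 5a 43 95 9a c0 0b 5b 9e
query mem[0x0b]=0x9a, mem[0x05]=0x31, mem[0x1e]=0xe7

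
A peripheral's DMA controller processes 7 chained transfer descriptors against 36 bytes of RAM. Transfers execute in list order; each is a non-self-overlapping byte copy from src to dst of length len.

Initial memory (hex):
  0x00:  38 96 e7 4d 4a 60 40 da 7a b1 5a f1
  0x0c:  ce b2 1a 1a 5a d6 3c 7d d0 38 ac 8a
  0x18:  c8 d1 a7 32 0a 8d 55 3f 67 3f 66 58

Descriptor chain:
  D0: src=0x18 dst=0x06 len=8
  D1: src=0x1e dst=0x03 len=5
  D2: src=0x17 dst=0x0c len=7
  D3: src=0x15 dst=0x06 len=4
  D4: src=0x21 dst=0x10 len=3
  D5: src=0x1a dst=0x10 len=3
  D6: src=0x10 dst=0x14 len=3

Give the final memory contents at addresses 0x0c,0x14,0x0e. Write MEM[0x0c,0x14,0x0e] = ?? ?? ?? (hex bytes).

MEM[0x0c,0x14,0x0e] = 8a a7 d1

#0 dst[0x06+8] := {0xc8,0xd1,0xa7,0x32,0x0a,0x8d,0x55,0x3f}
#1 dst[0x03+5] := {0x55,0x3f,0x67,0x3f,0x66}
#2 dst[0x0c+7] := {0x8a,0xc8,0xd1,0xa7,0x32,0x0a,0x8d}
#3 dst[0x06+4] := {0x38,0xac,0x8a,0xc8}
#4 dst[0x10+3] := {0x3f,0x66,0x58}
#5 dst[0x10+3] := {0xa7,0x32,0x0a}
#6 dst[0x14+3] := {0xa7,0x32,0x0a}
query mem[0x0c]=0x8a, mem[0x14]=0xa7, mem[0x0e]=0xd1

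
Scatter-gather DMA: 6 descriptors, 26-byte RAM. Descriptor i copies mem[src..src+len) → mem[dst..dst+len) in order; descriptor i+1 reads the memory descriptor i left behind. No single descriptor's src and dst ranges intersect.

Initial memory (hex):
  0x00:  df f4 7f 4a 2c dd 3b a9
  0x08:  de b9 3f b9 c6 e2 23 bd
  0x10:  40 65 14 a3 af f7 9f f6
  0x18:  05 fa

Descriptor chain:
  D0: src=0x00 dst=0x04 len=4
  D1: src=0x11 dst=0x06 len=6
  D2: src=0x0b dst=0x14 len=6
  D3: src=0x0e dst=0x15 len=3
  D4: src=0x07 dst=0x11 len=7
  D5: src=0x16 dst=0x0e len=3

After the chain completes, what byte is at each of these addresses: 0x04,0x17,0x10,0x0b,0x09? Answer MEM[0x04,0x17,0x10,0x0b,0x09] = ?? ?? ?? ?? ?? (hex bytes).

D0: mem[0x04..0x07] <- [df f4 7f 4a]
D1: mem[0x06..0x0b] <- [65 14 a3 af f7 9f]
D2: mem[0x14..0x19] <- [9f c6 e2 23 bd 40]
D3: mem[0x15..0x17] <- [23 bd 40]
D4: mem[0x11..0x17] <- [14 a3 af f7 9f c6 e2]
D5: mem[0x0e..0x10] <- [c6 e2 bd]
query mem[0x04]=0xdf, mem[0x17]=0xe2, mem[0x10]=0xbd, mem[0x0b]=0x9f, mem[0x09]=0xaf

MEM[0x04,0x17,0x10,0x0b,0x09] = df e2 bd 9f af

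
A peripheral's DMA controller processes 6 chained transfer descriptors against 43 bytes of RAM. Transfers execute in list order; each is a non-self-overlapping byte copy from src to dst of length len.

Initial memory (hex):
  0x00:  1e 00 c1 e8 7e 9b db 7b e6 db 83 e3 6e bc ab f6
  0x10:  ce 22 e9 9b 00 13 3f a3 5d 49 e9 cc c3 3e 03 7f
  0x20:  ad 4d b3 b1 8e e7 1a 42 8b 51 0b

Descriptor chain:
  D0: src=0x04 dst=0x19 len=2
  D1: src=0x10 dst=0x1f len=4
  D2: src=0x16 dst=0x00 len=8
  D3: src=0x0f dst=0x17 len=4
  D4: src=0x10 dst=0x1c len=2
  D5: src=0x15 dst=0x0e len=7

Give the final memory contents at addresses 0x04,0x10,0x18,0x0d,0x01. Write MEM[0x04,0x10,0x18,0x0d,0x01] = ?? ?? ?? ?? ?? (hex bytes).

MEM[0x04,0x10,0x18,0x0d,0x01] = 9b f6 ce bc a3

[0] 0x04->0x19 len=2 : 7e 9b
[1] 0x10->0x1f len=4 : ce 22 e9 9b
[2] 0x16->0x00 len=8 : 3f a3 5d 7e 9b cc c3 3e
[3] 0x0f->0x17 len=4 : f6 ce 22 e9
[4] 0x10->0x1c len=2 : ce 22
[5] 0x15->0x0e len=7 : 13 3f f6 ce 22 e9 cc
query mem[0x04]=0x9b, mem[0x10]=0xf6, mem[0x18]=0xce, mem[0x0d]=0xbc, mem[0x01]=0xa3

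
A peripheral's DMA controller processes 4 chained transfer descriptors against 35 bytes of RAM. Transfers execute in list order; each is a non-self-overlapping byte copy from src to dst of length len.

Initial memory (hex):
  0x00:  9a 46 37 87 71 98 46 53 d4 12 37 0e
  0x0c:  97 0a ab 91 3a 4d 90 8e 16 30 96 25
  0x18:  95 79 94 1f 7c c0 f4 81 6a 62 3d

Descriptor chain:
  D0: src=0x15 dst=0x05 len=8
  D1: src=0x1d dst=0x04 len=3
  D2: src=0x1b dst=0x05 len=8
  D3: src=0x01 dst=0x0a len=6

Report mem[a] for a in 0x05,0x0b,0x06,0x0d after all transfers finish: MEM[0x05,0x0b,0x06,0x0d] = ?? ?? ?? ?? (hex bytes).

MEM[0x05,0x0b,0x06,0x0d] = 1f 37 7c c0

D0: mem[0x05..0x0c] <- [30 96 25 95 79 94 1f 7c]
D1: mem[0x04..0x06] <- [c0 f4 81]
D2: mem[0x05..0x0c] <- [1f 7c c0 f4 81 6a 62 3d]
D3: mem[0x0a..0x0f] <- [46 37 87 c0 1f 7c]
query mem[0x05]=0x1f, mem[0x0b]=0x37, mem[0x06]=0x7c, mem[0x0d]=0xc0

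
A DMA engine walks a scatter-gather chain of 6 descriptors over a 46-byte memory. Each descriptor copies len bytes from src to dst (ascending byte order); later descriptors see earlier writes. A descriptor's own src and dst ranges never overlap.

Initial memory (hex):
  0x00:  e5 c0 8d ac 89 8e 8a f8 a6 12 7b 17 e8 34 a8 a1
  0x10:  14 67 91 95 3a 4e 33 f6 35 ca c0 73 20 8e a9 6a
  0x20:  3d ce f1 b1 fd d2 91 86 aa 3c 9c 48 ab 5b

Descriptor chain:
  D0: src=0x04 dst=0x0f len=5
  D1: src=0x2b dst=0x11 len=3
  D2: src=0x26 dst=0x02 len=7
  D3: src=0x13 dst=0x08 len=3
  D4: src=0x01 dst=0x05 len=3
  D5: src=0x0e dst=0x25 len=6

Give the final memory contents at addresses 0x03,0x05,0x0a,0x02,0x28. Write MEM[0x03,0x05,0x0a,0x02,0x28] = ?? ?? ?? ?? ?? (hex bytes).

MEM[0x03,0x05,0x0a,0x02,0x28] = 86 c0 4e 91 48

  after D0: wrote 5B at 0x0f = 898e8af8a6
  after D1: wrote 3B at 0x11 = 48ab5b
  after D2: wrote 7B at 0x02 = 9186aa3c9c48ab
  after D3: wrote 3B at 0x08 = 5b3a4e
  after D4: wrote 3B at 0x05 = c09186
  after D5: wrote 6B at 0x25 = a8898e48ab5b
query mem[0x03]=0x86, mem[0x05]=0xc0, mem[0x0a]=0x4e, mem[0x02]=0x91, mem[0x28]=0x48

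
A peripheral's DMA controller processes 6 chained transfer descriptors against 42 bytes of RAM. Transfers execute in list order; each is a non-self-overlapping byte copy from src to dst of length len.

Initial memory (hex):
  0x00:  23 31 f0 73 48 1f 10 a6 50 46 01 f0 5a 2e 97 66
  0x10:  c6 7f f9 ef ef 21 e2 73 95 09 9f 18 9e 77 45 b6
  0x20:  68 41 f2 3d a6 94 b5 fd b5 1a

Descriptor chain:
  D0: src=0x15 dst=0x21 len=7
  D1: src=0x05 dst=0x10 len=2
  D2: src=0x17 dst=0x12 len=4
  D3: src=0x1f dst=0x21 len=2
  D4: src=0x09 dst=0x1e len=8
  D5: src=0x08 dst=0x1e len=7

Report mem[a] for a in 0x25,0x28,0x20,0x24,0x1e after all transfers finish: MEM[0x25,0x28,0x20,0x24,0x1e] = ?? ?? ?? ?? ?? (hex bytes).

#0 dst[0x21+7] := {0x21,0xe2,0x73,0x95,0x09,0x9f,0x18}
#1 dst[0x10+2] := {0x1f,0x10}
#2 dst[0x12+4] := {0x73,0x95,0x09,0x9f}
#3 dst[0x21+2] := {0xb6,0x68}
#4 dst[0x1e+8] := {0x46,0x01,0xf0,0x5a,0x2e,0x97,0x66,0x1f}
#5 dst[0x1e+7] := {0x50,0x46,0x01,0xf0,0x5a,0x2e,0x97}
query mem[0x25]=0x1f, mem[0x28]=0xb5, mem[0x20]=0x01, mem[0x24]=0x97, mem[0x1e]=0x50

MEM[0x25,0x28,0x20,0x24,0x1e] = 1f b5 01 97 50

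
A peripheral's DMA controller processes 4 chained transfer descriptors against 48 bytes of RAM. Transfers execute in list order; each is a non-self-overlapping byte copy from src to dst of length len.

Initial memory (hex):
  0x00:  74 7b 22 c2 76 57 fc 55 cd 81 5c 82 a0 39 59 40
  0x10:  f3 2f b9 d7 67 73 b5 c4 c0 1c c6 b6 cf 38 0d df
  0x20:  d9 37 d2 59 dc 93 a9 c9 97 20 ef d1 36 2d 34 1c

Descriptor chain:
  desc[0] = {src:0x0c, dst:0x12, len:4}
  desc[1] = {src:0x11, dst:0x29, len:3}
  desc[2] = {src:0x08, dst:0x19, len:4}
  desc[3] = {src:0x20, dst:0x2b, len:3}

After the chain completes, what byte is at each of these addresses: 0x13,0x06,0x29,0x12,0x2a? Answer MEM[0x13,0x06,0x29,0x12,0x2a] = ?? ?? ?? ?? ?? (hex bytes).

MEM[0x13,0x06,0x29,0x12,0x2a] = 39 fc 2f a0 a0

[0] 0x0c->0x12 len=4 : a0 39 59 40
[1] 0x11->0x29 len=3 : 2f a0 39
[2] 0x08->0x19 len=4 : cd 81 5c 82
[3] 0x20->0x2b len=3 : d9 37 d2
query mem[0x13]=0x39, mem[0x06]=0xfc, mem[0x29]=0x2f, mem[0x12]=0xa0, mem[0x2a]=0xa0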